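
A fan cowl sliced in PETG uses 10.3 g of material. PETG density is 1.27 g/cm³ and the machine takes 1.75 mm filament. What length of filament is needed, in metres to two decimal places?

3.37 m

Volume = 10.3 g / 1.27 g·cm⁻³ = 8.1102 cm³ = 8110.2 mm³.
Filament cross-section = π × (1.75/2)² = 2.4053 mm².
Length = 8110.2 / 2.4053 = 3371.8 mm = 3.37 m.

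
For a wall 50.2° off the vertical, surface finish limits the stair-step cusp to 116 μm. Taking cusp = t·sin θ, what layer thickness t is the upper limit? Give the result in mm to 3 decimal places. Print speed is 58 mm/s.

0.151 mm

t = h_c / sin θ = 0.116 / 0.7683 = 0.151 mm.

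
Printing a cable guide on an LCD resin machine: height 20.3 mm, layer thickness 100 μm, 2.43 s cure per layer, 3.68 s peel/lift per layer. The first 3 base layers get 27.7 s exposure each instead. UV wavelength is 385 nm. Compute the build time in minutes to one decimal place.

21.9 minutes

Number of layers: 20.3 / 0.1 → 203 (rounded up).
Base layers: 3 × (27.7 + 3.68) → 94.14 s.
Regular layers: 200 × (2.43 + 3.68) → 1222 s.
Sum: 94.14 + 1222 = 1316.14 s → 21.9 minutes.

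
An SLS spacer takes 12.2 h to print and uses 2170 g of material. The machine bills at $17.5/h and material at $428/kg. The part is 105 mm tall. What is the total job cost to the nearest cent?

$1142.26

Time charge = 17.5 × 12.2, so $213.50.
Material cost = 428 × 2170/1000 = $928.76.
Total = 213.50 + 928.76 = $1142.26.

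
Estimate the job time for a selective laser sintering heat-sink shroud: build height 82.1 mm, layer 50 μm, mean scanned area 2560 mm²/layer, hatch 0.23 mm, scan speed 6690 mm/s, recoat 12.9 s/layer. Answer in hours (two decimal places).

Layer count = ceil(82.1 / 0.05) = 1642.
Scan path per layer: 2560 / 0.23 → 11130.4 mm.
Scan time per layer = 11130.4 / 6690, so 1.6637 s.
Per-layer time = 1.6637 + 12.9 = 14.5637 s.
1642 layers × 14.5637 s/layer = 23913.5954 s, i.e. 6.64 hours.

6.64 hours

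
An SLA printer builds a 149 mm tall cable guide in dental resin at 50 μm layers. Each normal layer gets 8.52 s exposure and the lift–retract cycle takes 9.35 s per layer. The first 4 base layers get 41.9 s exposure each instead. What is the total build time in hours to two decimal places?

14.83 hours

Layer count = ceil(149 / 0.05) = 2980.
Base layers = 4 × (41.9 + 9.35) = 205 s.
Regular layers = 2976 × (8.52 + 9.35) = 53181.12 s.
Total = 205 + 53181.12 = 53386.12 s = 14.83 hours.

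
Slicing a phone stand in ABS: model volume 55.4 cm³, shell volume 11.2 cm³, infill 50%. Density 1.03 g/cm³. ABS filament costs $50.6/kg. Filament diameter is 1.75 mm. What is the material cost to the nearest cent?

$1.74

Infill region = 55.4 − 11.2 = 44.2 cm³.
Infill deposited = 0.50 × 44.2 = 22.1 cm³.
Deposited volume: 11.2 + 22.1 → 33.3 cm³.
Mass: 33.3 × 1.03 → 34.299 g.
Cost = 34.299 g / 1000 × $50.6/kg = $1.74.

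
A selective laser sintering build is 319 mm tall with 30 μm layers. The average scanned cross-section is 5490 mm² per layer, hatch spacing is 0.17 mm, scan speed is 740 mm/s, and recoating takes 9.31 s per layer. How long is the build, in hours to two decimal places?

156.41 hours

Number of layers: 319 / 0.03 → 10634 (rounded up).
Hatch length per layer = 5490 / 0.17 = 32294.1 mm.
Laser time per layer = 32294.1 / 740, so 43.6407 s.
Time per layer: 43.6407 + 9.31 → 52.9507 s.
10634 layers × 52.9507 s/layer = 563077.7438 s, i.e. 156.41 hours.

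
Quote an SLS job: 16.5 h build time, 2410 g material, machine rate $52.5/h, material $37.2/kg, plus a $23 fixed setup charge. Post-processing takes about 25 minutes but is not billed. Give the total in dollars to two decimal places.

$978.90

Machine-time cost: 52.5 × 16.5 → $866.25.
Material charge = 37.2 × 2410/1000, so $89.652.
Adding setup: 866.25 + 89.652 + 23 → 978.902 ≈ $978.90.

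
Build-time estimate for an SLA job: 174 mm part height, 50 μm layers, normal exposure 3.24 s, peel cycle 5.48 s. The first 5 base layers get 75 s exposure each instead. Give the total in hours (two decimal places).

8.53 hours

Layer count = ceil(174 / 0.05) = 3480.
Burn-in layers = 5 × (75 + 5.48), so 402.4 s.
Remaining layers: 3475 × (3.24 + 5.48) → 30302 s.
Total = 402.4 + 30302 = 30704.4 s = 8.53 hours.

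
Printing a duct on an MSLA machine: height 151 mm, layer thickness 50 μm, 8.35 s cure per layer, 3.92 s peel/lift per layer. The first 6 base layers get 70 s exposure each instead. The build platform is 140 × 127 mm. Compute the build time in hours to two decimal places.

Layer count = ceil(151 / 0.05) = 3020.
Burn-in layers = 6 × (70 + 3.92) = 443.52 s.
Regular layers = 3014 × (8.35 + 3.92) = 36981.78 s.
Total = 443.52 + 36981.78 = 37425.3 s = 10.40 hours.

10.40 hours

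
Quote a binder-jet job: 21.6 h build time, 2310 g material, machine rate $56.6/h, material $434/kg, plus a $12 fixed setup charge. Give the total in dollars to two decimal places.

$2237.10

Time charge: 56.6 × 21.6 → $1222.56.
Feedstock cost = 434 × 2310/1000, so $1002.54.
Total = 1222.56 + 1002.54 + 12 = $2237.10.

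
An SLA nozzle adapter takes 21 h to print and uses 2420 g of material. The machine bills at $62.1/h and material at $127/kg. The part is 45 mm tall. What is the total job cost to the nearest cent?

$1611.44

Machine cost = 62.1 × 21, so $1304.10.
Material charge = 127 × 2420/1000 = $307.34.
Total = 1304.10 + 307.34 = $1611.44.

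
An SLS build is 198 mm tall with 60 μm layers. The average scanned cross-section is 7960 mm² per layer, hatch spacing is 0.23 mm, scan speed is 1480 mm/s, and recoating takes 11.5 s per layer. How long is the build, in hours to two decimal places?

31.98 hours

Layers = ⌈198/0.06⌉ = 3300.
Per-layer scan distance = 7960 / 0.23, so 34608.7 mm.
Scan time per layer = 34608.7 / 1480, so 23.3843 s.
Layer cycle = 23.3843 + 11.5 = 34.8843 s.
Total: 3300 × 34.8843 s = 115118.19 s → 31.98 hours.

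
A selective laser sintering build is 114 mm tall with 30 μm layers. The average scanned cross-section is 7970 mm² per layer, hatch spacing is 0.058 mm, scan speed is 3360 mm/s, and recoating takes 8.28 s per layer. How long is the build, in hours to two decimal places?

Layer count = ceil(114 / 0.03) = 3800.
Hatch length per layer: 7970 / 0.058 → 137413.8 mm.
Scan time per layer = 137413.8 / 3360 = 40.897 s.
Per-layer time = 40.897 + 8.28 = 49.177 s.
3800 layers × 49.177 s/layer = 186872.6 s, i.e. 51.91 hours.

51.91 hours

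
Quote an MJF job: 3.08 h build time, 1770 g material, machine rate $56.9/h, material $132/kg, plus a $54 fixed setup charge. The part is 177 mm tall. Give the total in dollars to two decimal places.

$462.89

Machine cost = 56.9 × 3.08, so $175.252.
Feedstock cost = 132 × 1770/1000 = $233.64.
Total = 175.252 + 233.64 + 54 = 462.892 ≈ $462.89.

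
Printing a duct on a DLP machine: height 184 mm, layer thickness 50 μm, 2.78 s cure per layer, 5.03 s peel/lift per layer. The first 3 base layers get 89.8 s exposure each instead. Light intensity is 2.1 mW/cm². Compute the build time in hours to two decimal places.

8.06 hours

Layers = ⌈184/0.05⌉ = 3680.
Bottom layers = 3 × (89.8 + 5.03), so 284.49 s.
Regular layers = 3677 × (2.78 + 5.03) = 28717.37 s.
Total = 284.49 + 28717.37 = 29001.86 s = 8.06 hours.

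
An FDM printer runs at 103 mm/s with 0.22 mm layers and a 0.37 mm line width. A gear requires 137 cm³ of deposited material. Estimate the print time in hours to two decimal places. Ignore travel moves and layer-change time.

Line area = 0.22 × 0.37, so 0.0814 mm².
Toolpath length = 137 cm³ / 0.0814 mm² = 137000 / 0.0814 = 1683046.7 mm.
Extrusion time = 1683046.7 / 103 = 16340.3 s.
That's 16340.3 s → 4.54 hours.

4.54 hours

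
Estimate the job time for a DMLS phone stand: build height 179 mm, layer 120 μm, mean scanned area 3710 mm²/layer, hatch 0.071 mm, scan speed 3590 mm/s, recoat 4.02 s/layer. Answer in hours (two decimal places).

Number of layers: 179 / 0.12 → 1492 (rounded up).
Scan path per layer = 3710 / 0.071 = 52253.5 mm.
Scan time per layer: 52253.5 / 3590 → 14.5553 s.
Per-layer time = 14.5553 + 4.02, so 18.5753 s.
Build time = 1492 × 18.5753 = 27714.3476 s = 7.70 hours.

7.70 hours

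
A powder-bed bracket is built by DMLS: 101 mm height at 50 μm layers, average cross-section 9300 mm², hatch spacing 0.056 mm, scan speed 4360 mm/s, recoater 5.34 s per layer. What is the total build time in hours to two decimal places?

Number of layers: 101 / 0.05 → 2020 (rounded up).
Hatch length per layer = 9300 / 0.056 = 166071.4 mm.
Per-layer scan time: 166071.4 / 4360 → 38.0898 s.
Per-layer time: 38.0898 + 5.34 → 43.4298 s.
2020 layers × 43.4298 s/layer = 87728.196 s, i.e. 24.37 hours.

24.37 hours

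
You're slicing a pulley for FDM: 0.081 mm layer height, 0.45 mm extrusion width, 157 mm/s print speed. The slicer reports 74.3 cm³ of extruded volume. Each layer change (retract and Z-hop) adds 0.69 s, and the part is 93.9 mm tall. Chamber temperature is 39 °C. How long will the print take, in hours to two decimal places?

Extrusion cross-section = 0.081 × 0.45, so 0.03645 mm².
Toolpath length = 74.3 cm³ / 0.03645 mm² = 74300 / 0.03645 = 2038408.8 mm.
Print-move time: 2038408.8 / 157 → 12983.5 s.
Layers = ⌈93.9/0.081⌉ = 1160.
Non-print overhead = 1160 × 0.69, so 800.4 s.
Total = 12983.5 + 800.4 = 13783.9 s = 3.83 hours.

3.83 hours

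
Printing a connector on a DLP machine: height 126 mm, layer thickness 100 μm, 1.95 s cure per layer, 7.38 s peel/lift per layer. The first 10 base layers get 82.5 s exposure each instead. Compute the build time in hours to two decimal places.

3.49 hours

Layer count = ceil(126 / 0.1) = 1260.
Burn-in layers: 10 × (82.5 + 7.38) → 898.8 s.
Regular layers = 1250 × (1.95 + 7.38), so 11662.5 s.
Total = 898.8 + 11662.5 = 12561.3 s = 3.49 hours.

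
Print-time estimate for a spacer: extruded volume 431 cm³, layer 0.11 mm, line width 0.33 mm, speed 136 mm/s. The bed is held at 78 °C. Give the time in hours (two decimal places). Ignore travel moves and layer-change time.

24.25 hours

Bead cross-section: 0.11 × 0.33 → 0.0363 mm².
Total extruded path = 431000/0.0363 = 11873278.2 mm.
Extrusion time: 11873278.2 / 136 → 87303.5 s.
Converting: 87303.5 s = 24.25 hours.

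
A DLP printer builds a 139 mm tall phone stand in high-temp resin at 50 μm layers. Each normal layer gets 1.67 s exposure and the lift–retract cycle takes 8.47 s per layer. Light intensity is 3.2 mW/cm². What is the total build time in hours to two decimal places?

7.83 hours

Number of layers: 139 / 0.05 → 2780 (rounded up).
Per-layer time: 1.67 + 8.47 → 10.14 s.
Build time: 2780 × 10.14 s = 28189.2 s, i.e. 7.83 hours.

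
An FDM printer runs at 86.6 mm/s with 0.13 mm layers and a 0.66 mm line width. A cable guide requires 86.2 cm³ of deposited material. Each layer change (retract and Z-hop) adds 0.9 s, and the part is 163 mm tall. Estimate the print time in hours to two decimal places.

Extrusion cross-section: 0.13 × 0.66 → 0.0858 mm².
Toolpath length = 86.2 cm³ / 0.0858 mm² = 86200 / 0.0858 = 1004662 mm.
Extrusion time = 1004662 / 86.6, so 11601.2 s.
Layers = ⌈163/0.13⌉ = 1254.
Z-hop total = 1254 × 0.9, so 1128.6 s.
Altogether 11601.2 + 1128.6 = 12729.8 s, i.e. 3.54 hours.

3.54 hours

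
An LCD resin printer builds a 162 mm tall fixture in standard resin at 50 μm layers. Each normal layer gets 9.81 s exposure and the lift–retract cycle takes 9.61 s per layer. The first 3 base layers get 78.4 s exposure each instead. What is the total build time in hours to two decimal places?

Layer count = ceil(162 / 0.05) = 3240.
Base layers = 3 × (78.4 + 9.61) = 264.03 s.
Remaining layers = 3237 × (9.81 + 9.61) = 62862.54 s.
Sum: 264.03 + 62862.54 = 63126.57 s → 17.54 hours.

17.54 hours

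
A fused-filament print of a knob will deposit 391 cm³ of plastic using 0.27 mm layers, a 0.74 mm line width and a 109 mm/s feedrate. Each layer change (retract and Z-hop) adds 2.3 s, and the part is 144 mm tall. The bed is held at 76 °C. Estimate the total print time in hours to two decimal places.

5.33 hours

Bead cross-section = 0.27 × 0.74 = 0.1998 mm².
Path length: 391000 mm³ / 0.1998 mm² → 1956957 mm.
Time extruding = 1956957 / 109, so 17953.7 s.
Layer count = ceil(144 / 0.27) = 534.
Layer-change overhead = 534 × 2.3 = 1228.2 s.
Total = 17953.7 + 1228.2 = 19181.9 s = 5.33 hours.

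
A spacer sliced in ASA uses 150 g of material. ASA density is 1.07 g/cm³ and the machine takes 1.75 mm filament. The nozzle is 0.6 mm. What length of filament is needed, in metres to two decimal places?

58.28 m

Volume = 150 g / 1.07 g·cm⁻³ = 140.1869 cm³ = 140186.9 mm³.
Cross-section of 1.75 mm filament: π·(1.75/2)² = 2.4053 mm².
Length = 140186.9 / 2.4053 = 58282.5 mm = 58.28 m.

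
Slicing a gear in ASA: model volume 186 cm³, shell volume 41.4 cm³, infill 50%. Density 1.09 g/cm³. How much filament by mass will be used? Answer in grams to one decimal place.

Infill region = 186 − 41.4 = 144.6 cm³.
Infill volume: 0.50 × 144.6 → 72.3 cm³.
Total printed volume = 41.4 + 72.3 = 113.7 cm³.
Mass: 113.7 × 1.09 → 123.933 g.

123.9 g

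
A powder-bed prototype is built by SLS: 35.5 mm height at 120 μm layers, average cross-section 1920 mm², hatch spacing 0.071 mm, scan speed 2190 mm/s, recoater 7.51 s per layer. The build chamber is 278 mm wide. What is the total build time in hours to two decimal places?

1.63 hours

Layers = ⌈35.5/0.12⌉ = 296.
Per-layer scan distance = 1920 / 0.071, so 27042.3 mm.
Scan time per layer = 27042.3 / 2190 = 12.3481 s.
Per-layer time = 12.3481 + 7.51, so 19.8581 s.
296 layers × 19.8581 s/layer = 5877.9976 s, i.e. 1.63 hours.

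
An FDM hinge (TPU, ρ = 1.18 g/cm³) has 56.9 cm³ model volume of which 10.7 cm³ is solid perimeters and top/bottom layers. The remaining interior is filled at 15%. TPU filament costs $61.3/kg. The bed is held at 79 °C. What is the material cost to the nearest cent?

$1.28

Infill region: 56.9 − 10.7 → 46.2 cm³.
Deposited infill: 0.15 × 46.2 → 6.93 cm³.
Total printed volume: 10.7 + 6.93 → 17.63 cm³.
Mass = 17.63 × 1.18 = 20.8034 g.
Cost = 20.8034 g / 1000 × $61.3/kg = $1.28.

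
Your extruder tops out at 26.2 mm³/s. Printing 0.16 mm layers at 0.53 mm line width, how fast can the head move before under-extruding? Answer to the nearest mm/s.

Bead cross-section: 0.16 × 0.53 → 0.0848 mm².
Max speed = 26.2 / 0.0848 = 308.96 ≈ 309 mm/s.

309 mm/s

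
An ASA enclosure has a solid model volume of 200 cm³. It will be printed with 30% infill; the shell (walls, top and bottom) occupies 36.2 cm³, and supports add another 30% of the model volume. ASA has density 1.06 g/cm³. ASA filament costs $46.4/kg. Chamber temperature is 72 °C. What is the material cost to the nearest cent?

$7.15

Interior volume: 200 − 36.2 → 163.8 cm³.
Deposited infill = 0.30 × 163.8, so 49.14 cm³.
Support = 0.30 × 200, so 60 cm³.
Deposited volume = 36.2 + 49.14 + 60, so 145.34 cm³.
Mass = 145.34 × 1.06, so 154.0604 g.
Cost = 154.0604 g / 1000 × $46.4/kg = $7.15.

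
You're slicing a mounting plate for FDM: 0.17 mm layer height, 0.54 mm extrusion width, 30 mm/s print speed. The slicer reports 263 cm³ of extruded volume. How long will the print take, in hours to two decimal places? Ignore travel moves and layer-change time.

Bead cross-section: 0.17 × 0.54 → 0.0918 mm².
Toolpath length = 263 cm³ / 0.0918 mm² = 263000 / 0.0918 = 2864923.7 mm.
Print-move time: 2864923.7 / 30 → 95497.5 s.
Converting: 95497.5 s = 26.53 hours.

26.53 hours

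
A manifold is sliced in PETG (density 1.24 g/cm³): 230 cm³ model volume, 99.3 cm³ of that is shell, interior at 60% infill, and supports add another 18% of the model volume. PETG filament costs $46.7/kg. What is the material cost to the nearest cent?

$12.69

Infill region = 230 − 99.3, so 130.7 cm³.
Deposited infill = 0.60 × 130.7 = 78.42 cm³.
Support: 0.18 × 230 → 41.4 cm³.
Deposited volume = 99.3 + 78.42 + 41.4 = 219.12 cm³.
Mass = 219.12 × 1.24, so 271.7088 g.
Cost = 271.7088 g / 1000 × $46.7/kg = $12.69.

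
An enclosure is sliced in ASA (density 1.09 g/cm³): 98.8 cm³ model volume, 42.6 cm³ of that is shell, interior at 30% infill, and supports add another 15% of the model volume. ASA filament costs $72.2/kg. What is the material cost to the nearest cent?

$5.85

Interior volume = 98.8 − 42.6 = 56.2 cm³.
Infill volume = 0.30 × 56.2, so 16.86 cm³.
Support = 0.15 × 98.8, so 14.82 cm³.
Total printed volume: 42.6 + 16.86 + 14.82 → 74.28 cm³.
Mass: 74.28 × 1.09 → 80.9652 g.
At $72.2/kg: 80.9652/1000 × 72.2 = $5.85.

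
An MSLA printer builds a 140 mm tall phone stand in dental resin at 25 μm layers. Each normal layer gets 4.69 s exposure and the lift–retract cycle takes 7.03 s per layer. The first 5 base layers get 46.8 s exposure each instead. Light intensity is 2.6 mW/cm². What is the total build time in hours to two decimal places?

Layers = ⌈140/0.025⌉ = 5600.
Bottom layers = 5 × (46.8 + 7.03) = 269.15 s.
Remaining layers: 5595 × (4.69 + 7.03) → 65573.4 s.
Sum: 269.15 + 65573.4 = 65842.55 s → 18.29 hours.

18.29 hours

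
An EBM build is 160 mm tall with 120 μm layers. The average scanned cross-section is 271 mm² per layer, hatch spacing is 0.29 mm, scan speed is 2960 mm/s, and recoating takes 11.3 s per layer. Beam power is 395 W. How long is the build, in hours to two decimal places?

Layer count = ceil(160 / 0.12) = 1334.
Hatch length per layer: 271 / 0.29 → 934.5 mm.
Per-layer scan time: 934.5 / 2960 → 0.3157 s.
Time per layer: 0.3157 + 11.3 → 11.6157 s.
Build time = 1334 × 11.6157 = 15495.3438 s = 4.30 hours.

4.30 hours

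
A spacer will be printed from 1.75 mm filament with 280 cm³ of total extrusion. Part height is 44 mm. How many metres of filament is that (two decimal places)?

A = π r² = π × 0.875² = 2.4053 mm².
Length = 280 cm³ / 2.4053 mm² = 280000 / 2.4053 = 116409.6 mm = 116.41 m.

116.41 m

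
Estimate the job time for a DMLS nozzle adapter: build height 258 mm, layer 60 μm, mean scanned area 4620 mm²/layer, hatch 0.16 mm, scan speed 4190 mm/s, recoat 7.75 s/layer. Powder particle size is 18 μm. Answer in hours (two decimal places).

Layer count = ceil(258 / 0.06) = 4300.
Per-layer scan distance: 4620 / 0.16 → 28875 mm.
Scan time per layer = 28875 / 4190 = 6.8914 s.
Per-layer time = 6.8914 + 7.75, so 14.6414 s.
Total: 4300 × 14.6414 s = 62958.02 s → 17.49 hours.

17.49 hours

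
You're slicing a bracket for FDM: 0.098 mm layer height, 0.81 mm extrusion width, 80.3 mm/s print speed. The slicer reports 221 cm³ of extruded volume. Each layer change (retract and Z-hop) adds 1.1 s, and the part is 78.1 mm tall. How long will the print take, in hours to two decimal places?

Extrusion cross-section: 0.098 × 0.81 → 0.07938 mm².
Path length: 221000 mm³ / 0.07938 mm² → 2784076.6 mm.
Print-move time = 2784076.6 / 80.3, so 34670.9 s.
Layers = ⌈78.1/0.098⌉ = 797.
Z-hop total = 797 × 1.1, so 876.7 s.
Total = 34670.9 + 876.7 = 35547.6 s = 9.87 hours.

9.87 hours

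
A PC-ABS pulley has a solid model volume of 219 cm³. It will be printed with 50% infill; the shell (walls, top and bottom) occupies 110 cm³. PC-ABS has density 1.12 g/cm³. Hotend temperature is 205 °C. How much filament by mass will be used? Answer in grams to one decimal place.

184.2 g

Volume inside the shell = 219 − 110, so 109 cm³.
Deposited infill: 0.50 × 109 → 54.5 cm³.
Deposited volume = 110 + 54.5 = 164.5 cm³.
Mass: 164.5 × 1.12 → 184.24 g.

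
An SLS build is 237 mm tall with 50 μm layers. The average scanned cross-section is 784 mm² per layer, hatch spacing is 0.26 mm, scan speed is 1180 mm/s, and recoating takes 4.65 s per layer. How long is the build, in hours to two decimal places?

9.49 hours

Layers = ⌈237/0.05⌉ = 4740.
Scan path per layer = 784 / 0.26, so 3015.4 mm.
Scan time per layer = 3015.4 / 1180, so 2.5554 s.
Layer cycle: 2.5554 + 4.65 → 7.2054 s.
4740 layers × 7.2054 s/layer = 34153.596 s, i.e. 9.49 hours.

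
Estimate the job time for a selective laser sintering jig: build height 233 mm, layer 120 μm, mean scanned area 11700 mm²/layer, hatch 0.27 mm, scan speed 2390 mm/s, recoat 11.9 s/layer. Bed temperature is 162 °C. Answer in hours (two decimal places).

Number of layers: 233 / 0.12 → 1942 (rounded up).
Hatch length per layer = 11700 / 0.27, so 43333.3 mm.
Per-layer scan time: 43333.3 / 2390 → 18.1311 s.
Time per layer = 18.1311 + 11.9 = 30.0311 s.
Build time = 1942 × 30.0311 = 58320.3962 s = 16.20 hours.

16.20 hours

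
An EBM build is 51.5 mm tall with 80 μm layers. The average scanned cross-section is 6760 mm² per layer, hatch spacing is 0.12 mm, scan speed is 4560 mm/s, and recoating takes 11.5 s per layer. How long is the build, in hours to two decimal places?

4.27 hours

Number of layers: 51.5 / 0.08 → 644 (rounded up).
Per-layer scan distance = 6760 / 0.12, so 56333.3 mm.
Scan time per layer = 56333.3 / 4560, so 12.3538 s.
Layer cycle = 12.3538 + 11.5 = 23.8538 s.
644 layers × 23.8538 s/layer = 15361.8472 s, i.e. 4.27 hours.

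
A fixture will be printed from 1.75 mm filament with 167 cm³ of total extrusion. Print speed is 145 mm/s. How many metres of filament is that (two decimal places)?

69.43 m

Cross-section of 1.75 mm filament: π·(1.75/2)² = 2.4053 mm².
Length = 167 cm³ / 2.4053 mm² = 167000 / 2.4053 = 69430.01 mm = 69.43 m.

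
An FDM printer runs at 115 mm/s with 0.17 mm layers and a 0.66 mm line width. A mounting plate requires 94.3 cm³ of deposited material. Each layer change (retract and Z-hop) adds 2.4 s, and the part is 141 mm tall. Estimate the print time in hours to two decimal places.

2.58 hours

Line area: 0.17 × 0.66 → 0.1122 mm².
Toolpath length = 94.3 cm³ / 0.1122 mm² = 94300 / 0.1122 = 840463.5 mm.
Time extruding = 840463.5 / 115, so 7308.4 s.
Layers = ⌈141/0.17⌉ = 830.
Layer-change overhead: 830 × 2.4 → 1992 s.
Total = 7308.4 + 1992 = 9300.4 s = 2.58 hours.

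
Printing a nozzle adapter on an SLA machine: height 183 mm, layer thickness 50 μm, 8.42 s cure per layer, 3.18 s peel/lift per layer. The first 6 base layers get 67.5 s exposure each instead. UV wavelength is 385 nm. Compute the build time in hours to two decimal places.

Layers = ⌈183/0.05⌉ = 3660.
Base layers = 6 × (67.5 + 3.18), so 424.08 s.
Remaining layers = 3654 × (8.42 + 3.18), so 42386.4 s.
Total = 424.08 + 42386.4 = 42810.48 s = 11.89 hours.

11.89 hours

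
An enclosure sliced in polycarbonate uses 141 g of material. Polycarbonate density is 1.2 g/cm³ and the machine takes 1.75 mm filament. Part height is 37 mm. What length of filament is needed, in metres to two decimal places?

Extruded volume: 141/1.2 = 117.5 cm³ (117500 mm³).
Filament cross-section = π × (1.75/2)² = 2.4053 mm².
Length = 117500 / 2.4053 = 48850.46 mm = 48.85 m.

48.85 m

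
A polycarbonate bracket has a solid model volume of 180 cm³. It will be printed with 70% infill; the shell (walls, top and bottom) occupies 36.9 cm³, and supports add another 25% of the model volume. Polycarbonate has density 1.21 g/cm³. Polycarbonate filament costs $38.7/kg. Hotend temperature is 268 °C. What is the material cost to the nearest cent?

Infill region = 180 − 36.9, so 143.1 cm³.
Infill deposited = 0.70 × 143.1 = 100.17 cm³.
Support = 0.25 × 180, so 45 cm³.
Total printed volume = 36.9 + 100.17 + 45, so 182.07 cm³.
Mass = 182.07 × 1.21, so 220.3047 g.
Cost = 220.3047 g / 1000 × $38.7/kg = $8.53.

$8.53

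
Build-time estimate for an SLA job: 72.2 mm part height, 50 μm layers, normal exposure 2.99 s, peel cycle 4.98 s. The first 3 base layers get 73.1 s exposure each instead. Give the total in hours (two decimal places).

Number of layers: 72.2 / 0.05 → 1444 (rounded up).
Burn-in layers = 3 × (73.1 + 4.98), so 234.24 s.
Remaining layers = 1441 × (2.99 + 4.98) = 11484.77 s.
Total = 234.24 + 11484.77 = 11719.01 s = 3.26 hours.

3.26 hours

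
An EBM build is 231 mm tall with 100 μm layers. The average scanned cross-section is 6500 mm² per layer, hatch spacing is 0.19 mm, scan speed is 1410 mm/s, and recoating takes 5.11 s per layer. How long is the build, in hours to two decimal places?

Number of layers: 231 / 0.1 → 2310 (rounded up).
Hatch length per layer = 6500 / 0.19, so 34210.5 mm.
Per-layer scan time = 34210.5 / 1410, so 24.2628 s.
Time per layer = 24.2628 + 5.11, so 29.3728 s.
Total: 2310 × 29.3728 s = 67851.168 s → 18.85 hours.

18.85 hours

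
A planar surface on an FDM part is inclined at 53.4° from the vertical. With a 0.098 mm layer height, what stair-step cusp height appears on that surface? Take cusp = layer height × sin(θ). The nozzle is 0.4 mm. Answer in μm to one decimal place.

sin(53.4°) = 0.8028, so cusp = 0.098 × 0.8028 = 0.078674 mm → 78.7 μm.

78.7 μm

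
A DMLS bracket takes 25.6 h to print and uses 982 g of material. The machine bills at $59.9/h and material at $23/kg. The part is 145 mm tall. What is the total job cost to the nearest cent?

Time charge: 59.9 × 25.6 → $1533.44.
Material charge: 23 × 982/1000 → $22.586.
Job cost: 1533.44 + 22.586 = 1556.026 ≈ $1556.03.

$1556.03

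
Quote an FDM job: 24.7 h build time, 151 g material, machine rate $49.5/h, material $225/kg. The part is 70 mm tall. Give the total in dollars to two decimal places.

Machine-time cost = 49.5 × 24.7, so $1222.65.
Material charge = 225 × 151/1000 = $33.975.
Total = 1222.65 + 33.975 = 1256.625 ≈ $1256.63.

$1256.63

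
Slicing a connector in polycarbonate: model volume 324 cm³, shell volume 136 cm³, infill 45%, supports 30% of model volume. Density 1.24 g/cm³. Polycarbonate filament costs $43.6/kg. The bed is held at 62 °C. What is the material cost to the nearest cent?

$17.18

Volume inside the shell = 324 − 136 = 188 cm³.
Infill volume = 0.45 × 188, so 84.6 cm³.
Support: 0.30 × 324 → 97.2 cm³.
Total extruded = 136 + 84.6 + 97.2, so 317.8 cm³.
Mass: 317.8 × 1.24 → 394.072 g.
At $43.6/kg: 394.072/1000 × 43.6 = $17.18.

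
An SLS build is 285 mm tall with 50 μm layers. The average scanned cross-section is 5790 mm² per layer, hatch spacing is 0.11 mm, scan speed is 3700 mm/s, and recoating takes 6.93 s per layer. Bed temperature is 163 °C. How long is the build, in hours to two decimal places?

33.50 hours

Number of layers: 285 / 0.05 → 5700 (rounded up).
Per-layer scan distance = 5790 / 0.11, so 52636.4 mm.
Laser time per layer: 52636.4 / 3700 → 14.2261 s.
Per-layer time = 14.2261 + 6.93 = 21.1561 s.
Build time = 5700 × 21.1561 = 120589.77 s = 33.50 hours.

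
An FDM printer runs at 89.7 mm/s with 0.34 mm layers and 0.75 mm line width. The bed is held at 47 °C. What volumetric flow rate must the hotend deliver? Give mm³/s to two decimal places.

Bead cross-section = 0.34 × 0.75 = 0.255 mm².
Volumetric flow = 89.7 × 0.255 = 22.87 mm³/s.

22.87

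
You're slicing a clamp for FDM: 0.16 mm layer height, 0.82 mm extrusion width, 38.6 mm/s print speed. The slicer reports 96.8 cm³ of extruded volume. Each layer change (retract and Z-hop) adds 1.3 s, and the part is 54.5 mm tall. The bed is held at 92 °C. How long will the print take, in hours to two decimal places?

5.43 hours

Line area = 0.16 × 0.82, so 0.1312 mm².
Total extruded path = 96800/0.1312 = 737804.9 mm.
Print-move time = 737804.9 / 38.6, so 19114.1 s.
Number of layers: 54.5 / 0.16 → 341 (rounded up).
Z-hop total = 341 × 1.3, so 443.3 s.
Altogether 19114.1 + 443.3 = 19557.4 s, i.e. 5.43 hours.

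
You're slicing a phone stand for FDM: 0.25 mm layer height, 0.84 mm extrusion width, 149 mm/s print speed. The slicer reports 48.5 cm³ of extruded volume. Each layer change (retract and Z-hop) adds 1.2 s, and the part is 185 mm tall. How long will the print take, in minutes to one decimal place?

40.6 minutes

Extrusion cross-section = 0.25 × 0.84 = 0.21 mm².
Total extruded path = 48500/0.21 = 230952.4 mm.
Print-move time = 230952.4 / 149, so 1550 s.
Layer count = ceil(185 / 0.25) = 740.
Z-hop total: 740 × 1.2 → 888 s.
Altogether 1550 + 888 = 2438 s, i.e. 40.6 minutes.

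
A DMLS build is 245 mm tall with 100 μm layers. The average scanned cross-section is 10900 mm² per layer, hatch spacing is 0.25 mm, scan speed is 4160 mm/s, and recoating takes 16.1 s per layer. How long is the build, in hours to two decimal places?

Layers = ⌈245/0.1⌉ = 2450.
Hatch length per layer: 10900 / 0.25 → 43600 mm.
Laser time per layer = 43600 / 4160, so 10.4808 s.
Layer cycle: 10.4808 + 16.1 → 26.5808 s.
2450 layers × 26.5808 s/layer = 65122.96 s, i.e. 18.09 hours.

18.09 hours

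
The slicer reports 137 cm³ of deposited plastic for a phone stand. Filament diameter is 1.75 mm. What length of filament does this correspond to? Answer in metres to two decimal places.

56.96 m

Filament cross-section = π × (1.75/2)² = 2.4053 mm².
Length = 137 cm³ / 2.4053 mm² = 137000 / 2.4053 = 56957.55 mm = 56.96 m.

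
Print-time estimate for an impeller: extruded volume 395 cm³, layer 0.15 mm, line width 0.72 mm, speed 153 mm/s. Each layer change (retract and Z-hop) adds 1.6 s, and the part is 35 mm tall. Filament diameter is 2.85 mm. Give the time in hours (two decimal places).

Line area = 0.15 × 0.72 = 0.108 mm².
Total extruded path = 395000/0.108 = 3657407.4 mm.
Print-move time = 3657407.4 / 153, so 23904.6 s.
Number of layers: 35 / 0.15 → 234 (rounded up).
Layer-change overhead = 234 × 1.6, so 374.4 s.
Altogether 23904.6 + 374.4 = 24279 s, i.e. 6.74 hours.

6.74 hours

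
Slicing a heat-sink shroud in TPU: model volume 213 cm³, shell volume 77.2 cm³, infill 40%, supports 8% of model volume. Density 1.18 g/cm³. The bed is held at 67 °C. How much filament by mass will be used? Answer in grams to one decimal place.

175.3 g

Volume inside the shell = 213 − 77.2 = 135.8 cm³.
Infill volume = 0.40 × 135.8, so 54.32 cm³.
Support: 0.08 × 213 → 17.04 cm³.
Total printed volume = 77.2 + 54.32 + 17.04 = 148.56 cm³.
Mass = 148.56 × 1.18, so 175.3008 g.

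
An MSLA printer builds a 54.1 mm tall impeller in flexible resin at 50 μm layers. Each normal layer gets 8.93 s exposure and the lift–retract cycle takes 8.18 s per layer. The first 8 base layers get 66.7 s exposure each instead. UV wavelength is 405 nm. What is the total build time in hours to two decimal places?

5.27 hours

Layer count = ceil(54.1 / 0.05) = 1082.
Burn-in layers = 8 × (66.7 + 8.18) = 599.04 s.
Remaining layers = 1074 × (8.93 + 8.18) = 18376.14 s.
Sum: 599.04 + 18376.14 = 18975.18 s → 5.27 hours.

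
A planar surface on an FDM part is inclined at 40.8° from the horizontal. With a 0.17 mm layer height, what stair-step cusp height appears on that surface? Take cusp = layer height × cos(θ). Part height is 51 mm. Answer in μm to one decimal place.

128.7 μm

cos(40.8°) = 0.7570, so cusp = 0.17 × 0.7570 = 0.12869 mm → 128.7 μm.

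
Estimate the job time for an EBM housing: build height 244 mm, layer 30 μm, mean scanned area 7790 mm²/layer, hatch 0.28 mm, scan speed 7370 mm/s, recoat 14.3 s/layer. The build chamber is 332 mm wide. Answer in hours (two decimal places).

Layers = ⌈244/0.03⌉ = 8134.
Hatch length per layer: 7790 / 0.28 → 27821.4 mm.
Scan time per layer = 27821.4 / 7370, so 3.775 s.
Per-layer time = 3.775 + 14.3 = 18.075 s.
Build time = 8134 × 18.075 = 147022.05 s = 40.84 hours.

40.84 hours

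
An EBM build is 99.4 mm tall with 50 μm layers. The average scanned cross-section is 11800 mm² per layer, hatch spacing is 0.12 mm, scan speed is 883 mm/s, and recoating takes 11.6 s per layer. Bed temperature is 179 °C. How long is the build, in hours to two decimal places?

Number of layers: 99.4 / 0.05 → 1988 (rounded up).
Hatch length per layer = 11800 / 0.12, so 98333.3 mm.
Beam time per layer = 98333.3 / 883 = 111.3627 s.
Time per layer = 111.3627 + 11.6 = 122.9627 s.
Total: 1988 × 122.9627 s = 244449.8476 s → 67.90 hours.

67.90 hours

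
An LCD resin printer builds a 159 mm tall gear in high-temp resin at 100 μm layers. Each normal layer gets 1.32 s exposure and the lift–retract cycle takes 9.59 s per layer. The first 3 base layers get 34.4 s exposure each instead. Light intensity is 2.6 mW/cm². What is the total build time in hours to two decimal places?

4.85 hours

Number of layers: 159 / 0.1 → 1590 (rounded up).
Bottom layers = 3 × (34.4 + 9.59), so 131.97 s.
Normal layers = 1587 × (1.32 + 9.59) = 17314.17 s.
Sum: 131.97 + 17314.17 = 17446.14 s → 4.85 hours.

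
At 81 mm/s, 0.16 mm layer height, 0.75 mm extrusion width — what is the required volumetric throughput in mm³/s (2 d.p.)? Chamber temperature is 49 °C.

Extrusion cross-section: 0.16 × 0.75 → 0.12 mm².
Volumetric flow = 81 × 0.12 = 9.72 mm³/s.

9.72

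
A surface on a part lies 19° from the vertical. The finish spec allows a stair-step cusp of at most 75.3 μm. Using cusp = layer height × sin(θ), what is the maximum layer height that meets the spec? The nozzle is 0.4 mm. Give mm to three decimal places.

t = h_c / sin θ = 0.0753 / 0.3256 = 0.231 mm.

0.231 mm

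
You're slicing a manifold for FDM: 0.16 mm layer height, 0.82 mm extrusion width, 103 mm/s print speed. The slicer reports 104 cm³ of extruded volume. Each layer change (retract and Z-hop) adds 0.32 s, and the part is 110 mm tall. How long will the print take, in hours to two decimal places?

Extrusion cross-section = 0.16 × 0.82 = 0.1312 mm².
Path length: 104000 mm³ / 0.1312 mm² → 792682.9 mm.
Time extruding = 792682.9 / 103, so 7696 s.
Layers = ⌈110/0.16⌉ = 688.
Z-hop total: 688 × 0.32 → 220.16 s.
Total = 7696 + 220.16 = 7916.16 s = 2.20 hours.

2.20 hours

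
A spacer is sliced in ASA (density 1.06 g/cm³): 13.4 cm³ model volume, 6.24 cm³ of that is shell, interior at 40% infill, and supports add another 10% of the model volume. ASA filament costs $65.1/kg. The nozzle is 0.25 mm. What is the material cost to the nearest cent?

Volume inside the shell = 13.4 − 6.24 = 7.16 cm³.
Infill deposited: 0.40 × 7.16 → 2.864 cm³.
Support = 0.10 × 13.4 = 1.34 cm³.
Deposited volume: 6.24 + 2.864 + 1.34 → 10.444 cm³.
Mass = 10.444 × 1.06, so 11.07064 g.
At $65.1/kg: 11.07064/1000 × 65.1 = $0.72.

$0.72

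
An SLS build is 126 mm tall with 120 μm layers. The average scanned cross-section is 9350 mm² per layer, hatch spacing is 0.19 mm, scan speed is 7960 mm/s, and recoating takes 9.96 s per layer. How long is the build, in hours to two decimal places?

4.71 hours

Layers = ⌈126/0.12⌉ = 1050.
Per-layer scan distance = 9350 / 0.19, so 49210.5 mm.
Laser time per layer = 49210.5 / 7960, so 6.1822 s.
Time per layer: 6.1822 + 9.96 → 16.1422 s.
Total: 1050 × 16.1422 s = 16949.31 s → 4.71 hours.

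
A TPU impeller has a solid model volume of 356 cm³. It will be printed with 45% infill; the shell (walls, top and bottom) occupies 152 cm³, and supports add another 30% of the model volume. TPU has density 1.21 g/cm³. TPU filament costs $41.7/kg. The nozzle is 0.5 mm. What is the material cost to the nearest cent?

Infill region = 356 − 152 = 204 cm³.
Deposited infill = 0.45 × 204 = 91.8 cm³.
Support = 0.30 × 356, so 106.8 cm³.
Total printed volume = 152 + 91.8 + 106.8 = 350.6 cm³.
Mass: 350.6 × 1.21 → 424.226 g.
Cost = 424.226 g / 1000 × $41.7/kg = $17.69.

$17.69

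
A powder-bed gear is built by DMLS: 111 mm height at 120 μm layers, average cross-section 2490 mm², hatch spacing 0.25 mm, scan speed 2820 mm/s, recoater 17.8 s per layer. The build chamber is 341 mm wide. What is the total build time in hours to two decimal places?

Layer count = ceil(111 / 0.12) = 925.
Hatch length per layer: 2490 / 0.25 → 9960 mm.
Scan time per layer = 9960 / 2820 = 3.5319 s.
Time per layer = 3.5319 + 17.8 = 21.3319 s.
Total: 925 × 21.3319 s = 19732.0075 s → 5.48 hours.

5.48 hours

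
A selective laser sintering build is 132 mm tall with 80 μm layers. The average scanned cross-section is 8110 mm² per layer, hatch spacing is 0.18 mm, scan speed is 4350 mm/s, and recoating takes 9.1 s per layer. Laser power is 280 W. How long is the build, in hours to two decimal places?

8.92 hours

Layers = ⌈132/0.08⌉ = 1650.
Per-layer scan distance: 8110 / 0.18 → 45055.6 mm.
Per-layer scan time = 45055.6 / 4350 = 10.3576 s.
Per-layer time = 10.3576 + 9.1, so 19.4576 s.
1650 layers × 19.4576 s/layer = 32105.04 s, i.e. 8.92 hours.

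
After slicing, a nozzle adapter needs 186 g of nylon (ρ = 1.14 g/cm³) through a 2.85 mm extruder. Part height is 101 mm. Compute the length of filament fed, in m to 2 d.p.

25.58 m

Extruded volume: 186/1.14 = 163.1579 cm³ (163157.9 mm³).
A = π r² = π × 1.425² = 6.3794 mm².
L = V/A = 163157.9/6.3794 = 25575.74 mm → 25.58 m.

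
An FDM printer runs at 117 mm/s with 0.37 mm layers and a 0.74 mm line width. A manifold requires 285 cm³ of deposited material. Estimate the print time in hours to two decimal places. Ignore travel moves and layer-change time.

Line area = 0.37 × 0.74 = 0.2738 mm².
Toolpath length = 285 cm³ / 0.2738 mm² = 285000 / 0.2738 = 1040905.8 mm.
Extrusion time = 1040905.8 / 117, so 8896.6 s.
In the requested units: 8896.6 s = 2.47 hours.

2.47 hours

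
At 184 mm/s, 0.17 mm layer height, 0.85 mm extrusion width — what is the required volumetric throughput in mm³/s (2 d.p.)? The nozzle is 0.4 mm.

26.59

A = 0.17 × 0.85 = 0.1445 mm².
Volumetric flow = 184 × 0.1445 = 26.59 mm³/s.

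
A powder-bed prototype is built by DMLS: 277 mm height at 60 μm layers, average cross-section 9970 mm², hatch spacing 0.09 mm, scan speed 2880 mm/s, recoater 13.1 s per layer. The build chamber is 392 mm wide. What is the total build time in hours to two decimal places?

Number of layers: 277 / 0.06 → 4617 (rounded up).
Hatch length per layer = 9970 / 0.09 = 110777.8 mm.
Scan time per layer = 110777.8 / 2880, so 38.4645 s.
Time per layer = 38.4645 + 13.1 = 51.5645 s.
4617 layers × 51.5645 s/layer = 238073.2965 s, i.e. 66.13 hours.

66.13 hours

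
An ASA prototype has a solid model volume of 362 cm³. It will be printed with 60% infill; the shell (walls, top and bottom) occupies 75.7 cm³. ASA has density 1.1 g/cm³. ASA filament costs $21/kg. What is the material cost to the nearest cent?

Infill region = 362 − 75.7, so 286.3 cm³.
Infill volume = 0.60 × 286.3, so 171.78 cm³.
Total extruded: 75.7 + 171.78 → 247.48 cm³.
Mass = 247.48 × 1.1, so 272.228 g.
At $21/kg: 272.228/1000 × 21 = $5.72.

$5.72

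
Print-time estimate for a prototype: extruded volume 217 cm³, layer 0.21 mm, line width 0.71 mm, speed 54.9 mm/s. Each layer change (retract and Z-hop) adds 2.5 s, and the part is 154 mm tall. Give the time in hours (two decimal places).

7.87 hours

Line area = 0.21 × 0.71, so 0.1491 mm².
Total extruded path = 217000/0.1491 = 1455399.1 mm.
Print-move time = 1455399.1 / 54.9, so 26510 s.
Number of layers: 154 / 0.21 → 734 (rounded up).
Layer-change overhead = 734 × 2.5 = 1835 s.
Total = 26510 + 1835 = 28345 s = 7.87 hours.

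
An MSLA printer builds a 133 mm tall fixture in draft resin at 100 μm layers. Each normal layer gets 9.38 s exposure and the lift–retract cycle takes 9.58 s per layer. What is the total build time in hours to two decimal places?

Number of layers: 133 / 0.1 → 1330 (rounded up).
Per-layer time = 9.38 + 9.58, so 18.96 s.
Build time: 1330 × 18.96 s = 25216.8 s, i.e. 7.00 hours.

7.00 hours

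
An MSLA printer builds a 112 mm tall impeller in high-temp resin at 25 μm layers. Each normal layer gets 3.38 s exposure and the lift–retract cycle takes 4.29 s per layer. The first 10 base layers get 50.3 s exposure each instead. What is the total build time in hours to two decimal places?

9.68 hours

Layers = ⌈112/0.025⌉ = 4480.
Base layers = 10 × (50.3 + 4.29) = 545.9 s.
Remaining layers = 4470 × (3.38 + 4.29), so 34284.9 s.
Sum: 545.9 + 34284.9 = 34830.8 s → 9.68 hours.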